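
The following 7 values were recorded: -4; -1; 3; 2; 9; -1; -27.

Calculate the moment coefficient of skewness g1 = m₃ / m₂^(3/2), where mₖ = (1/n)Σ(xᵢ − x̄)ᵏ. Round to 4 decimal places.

x̄ = (-4 - 1 + 3 + 2 + 9 - 1 - 27) / 7 = -2.7143
deviations (xᵢ − x̄): -1.2857, 1.7143, 5.7143, 4.7143, 11.7143, 1.7143, -24.2857
Σ(xᵢ − x̄)² = 789.4286 ⇒ m₂ = 789.4286/7 = 112.77551
Σ(xᵢ − x̄)³ = -12416.8163 ⇒ m₃ = -12416.8163/7 = -1773.83090
m₂^(3/2) = 112.77551^(1.5) = 1197.62872
g1 = m₃ / m₂^(3/2) = -1773.83090 / 1197.62872 ≈ -1.4811

-1.4811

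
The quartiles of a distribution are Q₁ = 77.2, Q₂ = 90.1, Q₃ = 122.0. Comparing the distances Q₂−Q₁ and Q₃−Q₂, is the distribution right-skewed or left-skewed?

Q₂ − Q₁ = 12.9;  Q₃ − Q₂ = 31.9
Q₃ − Q₂ > Q₂ − Q₁ ⇒ the upper half is more spread out ⇒ right-skewed.

right-skewed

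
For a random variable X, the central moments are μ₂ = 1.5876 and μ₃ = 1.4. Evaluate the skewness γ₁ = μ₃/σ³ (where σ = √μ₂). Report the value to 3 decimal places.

σ = √μ₂ = √1.5876 = 1.26000
σ³ = μ₂^(3/2) = 2.00038
γ₁ = μ₃/σ³ = 1.4 / 2.00038 ≈ 0.700

0.700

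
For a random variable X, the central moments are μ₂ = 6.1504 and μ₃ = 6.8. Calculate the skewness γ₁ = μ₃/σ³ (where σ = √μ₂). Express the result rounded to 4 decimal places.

0.4458

σ = √μ₂ = √6.1504 = 2.48000
σ³ = μ₂^(3/2) = 15.25299
γ₁ = μ₃/σ³ = 6.8 / 15.25299 ≈ 0.4458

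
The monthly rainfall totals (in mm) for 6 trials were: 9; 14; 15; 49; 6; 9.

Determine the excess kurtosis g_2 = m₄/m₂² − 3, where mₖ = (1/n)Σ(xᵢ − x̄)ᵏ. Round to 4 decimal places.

0.8874

x̄ = 17.0000
Σ(xᵢ − x̄)² = 1286.0000 ⇒ m₂ = 214.33333
Σ(xᵢ − x̄)⁴ = 1071506.0000 ⇒ m₄ = 178584.33333
m₂² = 45938.77778
g_2 = m₄/m₂² − 3 = 3.88744 − 3 ≈ 0.8874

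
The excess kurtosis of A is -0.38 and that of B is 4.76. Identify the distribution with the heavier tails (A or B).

B

Higher excess kurtosis ⇒ heavier tails relative to the normal distribution.
-0.38 vs 4.76: the larger is 4.76, so B has heavier tails. (B is leptokurtic — heavier-than-normal tails; the other is platykurtic.)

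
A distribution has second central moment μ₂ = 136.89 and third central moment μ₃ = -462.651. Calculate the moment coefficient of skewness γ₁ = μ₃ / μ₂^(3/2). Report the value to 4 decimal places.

σ = √μ₂ = √136.89 = 11.70000
σ³ = μ₂^(3/2) = 1601.61300
γ₁ = μ₃/σ³ = -462.651 / 1601.61300 ≈ -0.2889

-0.2889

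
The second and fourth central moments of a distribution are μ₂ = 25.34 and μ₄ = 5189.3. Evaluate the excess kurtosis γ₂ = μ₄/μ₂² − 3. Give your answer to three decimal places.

μ₂² = 25.34² = 642.11560
μ₄/μ₂² = 5189.3 / 642.11560 = 8.08157
γ₂ = 8.08157 − 3 ≈ 5.082

5.082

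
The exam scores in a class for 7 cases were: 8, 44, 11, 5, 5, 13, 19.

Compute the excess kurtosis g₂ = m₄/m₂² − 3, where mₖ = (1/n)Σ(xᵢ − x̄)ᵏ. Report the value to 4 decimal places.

x̄ = 15.0000
Σ(xᵢ − x̄)² = 1126.0000 ⇒ m₂ = 160.85714
Σ(xᵢ − x̄)⁴ = 730210.0000 ⇒ m₄ = 104315.71429
m₂² = 25875.02041
g₂ = m₄/m₂² − 3 = 4.03152 − 3 ≈ 1.0315

1.0315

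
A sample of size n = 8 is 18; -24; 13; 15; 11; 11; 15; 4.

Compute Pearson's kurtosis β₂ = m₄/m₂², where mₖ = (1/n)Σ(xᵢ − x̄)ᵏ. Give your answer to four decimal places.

x̄ = 7.8750
Σ(xᵢ − x̄)² = 1280.8750 ⇒ m₂ = 160.10938
Σ(xᵢ − x̄)⁴ = 1049057.5879 ⇒ m₄ = 131132.19849
m₂² = 25635.01196
β₂ = m₄/m₂² = 131132.19849 / 25635.01196 ≈ 5.1154

5.1154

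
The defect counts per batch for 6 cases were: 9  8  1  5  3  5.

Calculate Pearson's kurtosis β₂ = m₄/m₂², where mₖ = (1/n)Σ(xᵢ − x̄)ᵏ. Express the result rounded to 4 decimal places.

x̄ = 5.1667
Σ(xᵢ − x̄)² = 44.8333 ⇒ m₂ = 7.47222
Σ(xᵢ − x̄)⁴ = 603.8194 ⇒ m₄ = 100.63657
m₂² = 55.83410
β₂ = m₄/m₂² = 100.63657 / 55.83410 ≈ 1.8024

1.8024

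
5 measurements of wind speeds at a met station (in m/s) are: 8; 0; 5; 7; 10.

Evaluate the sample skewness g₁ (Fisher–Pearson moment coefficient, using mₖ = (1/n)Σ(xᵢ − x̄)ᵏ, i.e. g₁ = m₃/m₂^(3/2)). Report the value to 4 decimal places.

-0.7290

x̄ = (8 + 0 + 5 + 7 + 10) / 5 = 6.0000
deviations (xᵢ − x̄): 2.0000, -6.0000, -1.0000, 1.0000, 4.0000
Σ(xᵢ − x̄)² = 58.0000 ⇒ m₂ = 58.0000/5 = 11.60000
Σ(xᵢ − x̄)³ = -144.0000 ⇒ m₃ = -144.0000/5 = -28.80000
m₂^(3/2) = 11.60000^(1.5) = 39.50818
g₁ = m₃ / m₂^(3/2) = -28.80000 / 39.50818 ≈ -0.7290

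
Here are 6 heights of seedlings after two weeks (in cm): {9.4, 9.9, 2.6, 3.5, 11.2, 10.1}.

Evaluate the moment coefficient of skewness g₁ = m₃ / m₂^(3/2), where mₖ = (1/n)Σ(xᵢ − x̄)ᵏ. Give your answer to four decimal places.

x̄ = (9.4 + 9.9 + 2.6 + 3.5 + 11.2 + 10.1) / 6 = 7.7833
deviations (xᵢ − x̄): 1.6167, 2.1167, -5.1833, -4.2833, 3.4167, 2.3167
Σ(xᵢ − x̄)² = 69.3483 ⇒ m₂ = 69.3483/6 = 11.55806
Σ(xᵢ − x̄)³ = -151.8196 ⇒ m₃ = -151.8196/6 = -25.30326
m₂^(3/2) = 11.55806^(1.5) = 39.29408
g₁ = m₃ / m₂^(3/2) = -25.30326 / 39.29408 ≈ -0.6439

-0.6439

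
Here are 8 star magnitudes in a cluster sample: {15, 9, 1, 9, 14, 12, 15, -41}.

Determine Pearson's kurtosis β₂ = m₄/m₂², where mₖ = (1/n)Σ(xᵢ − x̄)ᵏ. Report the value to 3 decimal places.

5.464

x̄ = 4.2500
Σ(xᵢ − x̄)² = 2489.5000 ⇒ m₂ = 311.18750
Σ(xᵢ − x̄)⁴ = 4232995.6563 ⇒ m₄ = 529124.45703
m₂² = 96837.66016
β₂ = m₄/m₂² = 529124.45703 / 96837.66016 ≈ 5.464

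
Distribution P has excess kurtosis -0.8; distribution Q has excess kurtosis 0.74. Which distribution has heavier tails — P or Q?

Higher excess kurtosis ⇒ heavier tails relative to the normal distribution.
-0.8 vs 0.74: the larger is 0.74, so Q has heavier tails. (Q is leptokurtic — heavier-than-normal tails; the other is platykurtic.)

Q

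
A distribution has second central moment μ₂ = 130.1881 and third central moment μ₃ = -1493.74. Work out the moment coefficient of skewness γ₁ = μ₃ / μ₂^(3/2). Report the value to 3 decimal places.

-1.006

σ = √μ₂ = √130.1881 = 11.41000
σ³ = μ₂^(3/2) = 1485.44622
γ₁ = μ₃/σ³ = -1493.74 / 1485.44622 ≈ -1.006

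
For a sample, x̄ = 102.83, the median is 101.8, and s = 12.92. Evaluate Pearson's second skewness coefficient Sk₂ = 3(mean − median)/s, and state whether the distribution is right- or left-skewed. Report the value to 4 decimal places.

Sk₂ = 3(102.83 − 101.8) / 12.92 = 3 × 1.0300 / 12.92
    = 3.0900 / 12.92 ≈ 0.2392
Sk₂ > 0 ⇒ mean > median ⇒ right-skewed (positive skew).

0.2392, right-skewed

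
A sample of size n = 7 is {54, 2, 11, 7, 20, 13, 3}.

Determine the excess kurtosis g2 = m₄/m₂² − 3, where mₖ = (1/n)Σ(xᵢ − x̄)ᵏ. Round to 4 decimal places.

1.1253

x̄ = 15.7143
Σ(xᵢ − x̄)² = 1939.4286 ⇒ m₂ = 277.06122
Σ(xᵢ − x̄)⁴ = 2216716.3499 ⇒ m₄ = 316673.76426
m₂² = 76762.92212
g2 = m₄/m₂² − 3 = 4.12535 − 3 ≈ 1.1253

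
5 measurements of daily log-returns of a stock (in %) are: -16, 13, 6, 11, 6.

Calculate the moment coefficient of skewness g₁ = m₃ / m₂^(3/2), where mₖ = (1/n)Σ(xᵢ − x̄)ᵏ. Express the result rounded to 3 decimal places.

x̄ = (-16 + 13 + 6 + 11 + 6) / 5 = 4.0000
deviations (xᵢ − x̄): -20.0000, 9.0000, 2.0000, 7.0000, 2.0000
Σ(xᵢ − x̄)² = 538.0000 ⇒ m₂ = 538.0000/5 = 107.60000
Σ(xᵢ − x̄)³ = -6912.0000 ⇒ m₃ = -6912.0000/5 = -1382.40000
m₂^(3/2) = 107.60000^(1.5) = 1116.13932
g₁ = m₃ / m₂^(3/2) = -1382.40000 / 1116.13932 ≈ -1.239

-1.239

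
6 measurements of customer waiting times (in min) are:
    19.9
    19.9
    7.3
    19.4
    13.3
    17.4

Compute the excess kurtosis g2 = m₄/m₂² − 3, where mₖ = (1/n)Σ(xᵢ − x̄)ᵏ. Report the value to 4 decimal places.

-0.4476

x̄ = 16.2000
Σ(xᵢ − x̄)² = 126.6800 ⇒ m₂ = 21.11333
Σ(xᵢ − x̄)⁴ = 6826.7156 ⇒ m₄ = 1137.78593
m₂² = 445.77284
g2 = m₄/m₂² − 3 = 2.55239 − 3 ≈ -0.4476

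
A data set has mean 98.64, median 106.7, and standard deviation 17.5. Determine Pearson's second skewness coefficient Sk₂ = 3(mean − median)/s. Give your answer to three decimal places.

-1.382

Sk₂ = 3(98.64 − 106.7) / 17.5 = 3 × -8.0600 / 17.5
    = -24.1800 / 17.5 ≈ -1.382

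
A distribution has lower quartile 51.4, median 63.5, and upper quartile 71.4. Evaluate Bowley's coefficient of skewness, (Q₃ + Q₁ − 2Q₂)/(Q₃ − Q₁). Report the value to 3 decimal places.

-0.210

numerator: Q₃ + Q₁ − 2Q₂ = 71.4 + 51.4 − 2×63.5 = -4.2000
denominator: Q₃ − Q₁ = 71.4 − 51.4 = 20.0000
Bowley skewness = -4.2000 / 20.0000 ≈ -0.210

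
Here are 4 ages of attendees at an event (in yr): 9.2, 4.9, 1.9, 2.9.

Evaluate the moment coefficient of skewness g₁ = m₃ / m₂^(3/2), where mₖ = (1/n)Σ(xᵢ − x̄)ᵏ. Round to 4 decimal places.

x̄ = (9.2 + 4.9 + 1.9 + 2.9) / 4 = 4.7250
deviations (xᵢ − x̄): 4.4750, 0.1750, -2.8250, -1.8250
Σ(xᵢ − x̄)² = 31.3675 ⇒ m₂ = 31.3675/4 = 7.84187
Σ(xᵢ − x̄)³ = 60.9964 ⇒ m₃ = 60.9964/4 = 15.24909
m₂^(3/2) = 7.84187^(1.5) = 21.95988
g₁ = m₃ / m₂^(3/2) = 15.24909 / 21.95988 ≈ 0.6944

0.6944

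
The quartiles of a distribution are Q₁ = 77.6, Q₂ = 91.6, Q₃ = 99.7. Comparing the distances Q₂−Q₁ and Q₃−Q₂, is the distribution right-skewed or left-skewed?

Q₂ − Q₁ = 14.0;  Q₃ − Q₂ = 8.1
Q₂ − Q₁ > Q₃ − Q₂ ⇒ the lower half is more spread out ⇒ left-skewed.

left-skewed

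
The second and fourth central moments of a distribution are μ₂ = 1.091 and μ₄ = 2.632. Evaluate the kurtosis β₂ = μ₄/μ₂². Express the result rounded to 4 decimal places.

2.2112

μ₂² = 1.091² = 1.19028
μ₄/μ₂² = 2.632 / 1.19028 = 2.21124
β₂ ≈ 2.2112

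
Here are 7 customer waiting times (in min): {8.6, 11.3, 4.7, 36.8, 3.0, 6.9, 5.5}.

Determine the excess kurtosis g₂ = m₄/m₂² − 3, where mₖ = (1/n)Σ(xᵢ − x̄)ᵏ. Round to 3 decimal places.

1.678

x̄ = 10.9714
Σ(xᵢ − x̄)² = 822.2343 ⇒ m₂ = 117.46204
Σ(xᵢ − x̄)⁴ = 451829.8855 ⇒ m₄ = 64547.12650
m₂² = 13797.33103
g₂ = m₄/m₂² − 3 = 4.67823 − 3 ≈ 1.678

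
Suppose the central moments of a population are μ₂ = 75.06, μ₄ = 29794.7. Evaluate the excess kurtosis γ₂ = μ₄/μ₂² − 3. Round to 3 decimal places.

μ₂² = 75.06² = 5634.00360
μ₄/μ₂² = 29794.7 / 5634.00360 = 5.28837
γ₂ = 5.28837 − 3 ≈ 2.288

2.288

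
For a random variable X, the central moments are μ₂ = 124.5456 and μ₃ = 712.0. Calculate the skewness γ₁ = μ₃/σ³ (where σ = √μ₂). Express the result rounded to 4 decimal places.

σ = √μ₂ = √124.5456 = 11.16000
σ³ = μ₂^(3/2) = 1389.92890
γ₁ = μ₃/σ³ = 712.0 / 1389.92890 ≈ 0.5123

0.5123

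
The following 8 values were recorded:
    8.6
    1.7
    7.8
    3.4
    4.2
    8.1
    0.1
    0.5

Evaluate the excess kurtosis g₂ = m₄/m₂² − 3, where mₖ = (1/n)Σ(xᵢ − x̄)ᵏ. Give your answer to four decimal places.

-1.5924

x̄ = 4.3000
Σ(xᵢ − x̄)² = 84.8400 ⇒ m₂ = 10.60500
Σ(xᵢ − x̄)⁴ = 1266.4932 ⇒ m₄ = 158.31165
m₂² = 112.46602
g₂ = m₄/m₂² − 3 = 1.40764 − 3 ≈ -1.5924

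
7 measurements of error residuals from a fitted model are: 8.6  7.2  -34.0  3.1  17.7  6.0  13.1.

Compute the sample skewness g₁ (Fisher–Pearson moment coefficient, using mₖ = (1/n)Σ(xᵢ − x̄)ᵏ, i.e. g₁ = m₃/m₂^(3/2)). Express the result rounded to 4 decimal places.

x̄ = (8.6 + 7.2 - 34.0 + 3.1 + 17.7 + 6.0 + 13.1) / 7 = 3.1000
deviations (xᵢ − x̄): 5.5000, 4.1000, -37.1000, 0.0000, 14.6000, 2.9000, 10.0000
Σ(xᵢ − x̄)² = 1745.0400 ⇒ m₂ = 1745.0400/7 = 249.29143
Σ(xᵢ − x̄)³ = -46692.9900 ⇒ m₃ = -46692.9900/7 = -6670.42714
m₂^(3/2) = 249.29143^(1.5) = 3936.05374
g₁ = m₃ / m₂^(3/2) = -6670.42714 / 3936.05374 ≈ -1.6947

-1.6947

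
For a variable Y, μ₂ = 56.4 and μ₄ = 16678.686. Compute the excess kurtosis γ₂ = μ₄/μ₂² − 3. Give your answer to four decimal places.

2.2433

μ₂² = 56.4² = 3180.96000
μ₄/μ₂² = 16678.686 / 3180.96000 = 5.24329
γ₂ = 5.24329 − 3 ≈ 2.2433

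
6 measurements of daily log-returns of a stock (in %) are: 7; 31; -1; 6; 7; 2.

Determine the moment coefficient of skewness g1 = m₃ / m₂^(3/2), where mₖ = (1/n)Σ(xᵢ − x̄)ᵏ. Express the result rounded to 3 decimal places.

x̄ = (7 + 31 - 1 + 6 + 7 + 2) / 6 = 8.6667
deviations (xᵢ − x̄): -1.6667, 22.3333, -9.6667, -2.6667, -1.6667, -6.6667
Σ(xᵢ − x̄)² = 649.3333 ⇒ m₂ = 649.3333/6 = 108.22222
Σ(xᵢ − x̄)³ = 9911.5556 ⇒ m₃ = 9911.5556/6 = 1651.92593
m₂^(3/2) = 108.22222^(1.5) = 1125.83481
g1 = m₃ / m₂^(3/2) = 1651.92593 / 1125.83481 ≈ 1.467

1.467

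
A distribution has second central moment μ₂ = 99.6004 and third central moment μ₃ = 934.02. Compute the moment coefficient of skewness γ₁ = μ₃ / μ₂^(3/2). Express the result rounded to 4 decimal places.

0.9396

σ = √μ₂ = √99.6004 = 9.98000
σ³ = μ₂^(3/2) = 994.01199
γ₁ = μ₃/σ³ = 934.02 / 994.01199 ≈ 0.9396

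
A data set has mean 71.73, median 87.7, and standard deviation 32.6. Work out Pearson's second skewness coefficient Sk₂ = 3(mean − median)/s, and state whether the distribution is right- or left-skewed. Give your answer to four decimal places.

Sk₂ = 3(71.73 − 87.7) / 32.6 = 3 × -15.9700 / 32.6
    = -47.9100 / 32.6 ≈ -1.4696
Sk₂ < 0 ⇒ mean < median ⇒ left-skewed (negative skew).

-1.4696, left-skewed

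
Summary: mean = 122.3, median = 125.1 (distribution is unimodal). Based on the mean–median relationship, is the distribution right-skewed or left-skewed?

left-skewed

mean − median = 122.3 − 125.1 = -2.8
mean < median ⇒ the longer tail is on the left ⇒ left-skewed (negatively skewed).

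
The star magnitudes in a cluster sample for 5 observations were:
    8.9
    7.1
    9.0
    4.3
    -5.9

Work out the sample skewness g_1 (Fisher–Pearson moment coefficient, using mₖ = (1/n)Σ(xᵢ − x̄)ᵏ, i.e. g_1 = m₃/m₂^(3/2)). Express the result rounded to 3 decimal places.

-1.182

x̄ = (8.9 + 7.1 + 9.0 + 4.3 - 5.9) / 5 = 4.6800
deviations (xᵢ − x̄): 4.2200, 2.4200, 4.3200, -0.3800, -10.5800
Σ(xᵢ − x̄)² = 154.4080 ⇒ m₂ = 154.4080/5 = 30.88160
Σ(xᵢ − x̄)³ = -1014.3965 ⇒ m₃ = -1014.3965/5 = -202.87930
m₂^(3/2) = 30.88160^(1.5) = 171.61281
g_1 = m₃ / m₂^(3/2) = -202.87930 / 171.61281 ≈ -1.182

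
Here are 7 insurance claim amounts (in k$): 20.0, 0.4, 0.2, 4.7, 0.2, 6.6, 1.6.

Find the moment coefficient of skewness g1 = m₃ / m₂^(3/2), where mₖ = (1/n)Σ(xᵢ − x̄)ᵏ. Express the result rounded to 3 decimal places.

x̄ = (20.0 + 0.4 + 0.2 + 4.7 + 0.2 + 6.6 + 1.6) / 7 = 4.8143
deviations (xᵢ − x̄): 15.1857, -4.4143, -4.6143, -0.1143, -4.6143, 1.7857, -3.2143
Σ(xᵢ − x̄)² = 306.2086 ⇒ m₂ = 306.2086/7 = 43.74408
Σ(xᵢ − x̄)³ = 3191.8918 ⇒ m₃ = 3191.8918/7 = 455.98454
m₂^(3/2) = 43.74408^(1.5) = 289.32033
g1 = m₃ / m₂^(3/2) = 455.98454 / 289.32033 ≈ 1.576

1.576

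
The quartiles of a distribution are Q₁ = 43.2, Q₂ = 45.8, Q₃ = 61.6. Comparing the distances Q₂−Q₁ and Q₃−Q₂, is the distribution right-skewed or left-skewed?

Q₂ − Q₁ = 2.6;  Q₃ − Q₂ = 15.8
Q₃ − Q₂ > Q₂ − Q₁ ⇒ the upper half is more spread out ⇒ right-skewed.

right-skewed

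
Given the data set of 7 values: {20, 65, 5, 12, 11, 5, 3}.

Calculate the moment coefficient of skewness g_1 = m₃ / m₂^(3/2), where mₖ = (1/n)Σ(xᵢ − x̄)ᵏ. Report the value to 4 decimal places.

x̄ = (20 + 65 + 5 + 12 + 11 + 5 + 3) / 7 = 17.2857
deviations (xᵢ − x̄): 2.7143, 47.7143, -12.2857, -5.2857, -6.2857, -12.2857, -14.2857
Σ(xᵢ − x̄)² = 2857.4286 ⇒ m₂ = 2857.4286/7 = 408.20408
Σ(xᵢ − x̄)³ = 101628.6122 ⇒ m₃ = 101628.6122/7 = 14518.37318
m₂^(3/2) = 408.20408^(1.5) = 8247.38017
g_1 = m₃ / m₂^(3/2) = 14518.37318 / 8247.38017 ≈ 1.7604

1.7604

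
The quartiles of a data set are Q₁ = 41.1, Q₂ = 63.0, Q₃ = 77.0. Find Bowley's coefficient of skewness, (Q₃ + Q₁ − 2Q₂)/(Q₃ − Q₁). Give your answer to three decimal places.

numerator: Q₃ + Q₁ − 2Q₂ = 77.0 + 41.1 − 2×63.0 = -7.9000
denominator: Q₃ − Q₁ = 77.0 − 41.1 = 35.9000
Bowley skewness = -7.9000 / 35.9000 ≈ -0.220

-0.220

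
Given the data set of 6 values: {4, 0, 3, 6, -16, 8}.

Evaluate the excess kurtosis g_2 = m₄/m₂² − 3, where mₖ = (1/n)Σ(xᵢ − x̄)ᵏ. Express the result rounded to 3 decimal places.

x̄ = 0.8333
Σ(xᵢ − x̄)² = 376.8333 ⇒ m₂ = 62.80556
Σ(xᵢ − x̄)⁴ = 83767.1528 ⇒ m₄ = 13961.19213
m₂² = 3944.53781
g_2 = m₄/m₂² − 3 = 3.53937 − 3 ≈ 0.539

0.539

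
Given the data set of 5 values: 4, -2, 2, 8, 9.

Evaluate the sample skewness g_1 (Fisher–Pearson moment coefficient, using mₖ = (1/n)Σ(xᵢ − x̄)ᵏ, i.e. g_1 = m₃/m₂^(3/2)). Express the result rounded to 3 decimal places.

x̄ = (4 - 2 + 2 + 8 + 9) / 5 = 4.2000
deviations (xᵢ − x̄): -0.2000, -6.2000, -2.2000, 3.8000, 4.8000
Σ(xᵢ − x̄)² = 80.8000 ⇒ m₂ = 80.8000/5 = 16.16000
Σ(xᵢ − x̄)³ = -83.5200 ⇒ m₃ = -83.5200/5 = -16.70400
m₂^(3/2) = 16.16000^(1.5) = 64.96240
g_1 = m₃ / m₂^(3/2) = -16.70400 / 64.96240 ≈ -0.257

-0.257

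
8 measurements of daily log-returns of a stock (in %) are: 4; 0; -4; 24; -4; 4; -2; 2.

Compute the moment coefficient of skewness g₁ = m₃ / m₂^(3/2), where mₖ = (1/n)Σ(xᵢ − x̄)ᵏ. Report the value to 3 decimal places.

1.724

x̄ = (4 + 0 - 4 + 24 - 4 + 4 - 2 + 2) / 8 = 3.0000
deviations (xᵢ − x̄): 1.0000, -3.0000, -7.0000, 21.0000, -7.0000, 1.0000, -5.0000, -1.0000
Σ(xᵢ − x̄)² = 576.0000 ⇒ m₂ = 576.0000/8 = 72.00000
Σ(xᵢ − x̄)³ = 8424.0000 ⇒ m₃ = 8424.0000/8 = 1053.00000
m₂^(3/2) = 72.00000^(1.5) = 610.94026
g₁ = m₃ / m₂^(3/2) = 1053.00000 / 610.94026 ≈ 1.724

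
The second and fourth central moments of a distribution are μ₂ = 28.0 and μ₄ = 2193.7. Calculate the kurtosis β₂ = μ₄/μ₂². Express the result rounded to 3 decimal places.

μ₂² = 28.0² = 784.00000
μ₄/μ₂² = 2193.7 / 784.00000 = 2.79809
β₂ ≈ 2.798

2.798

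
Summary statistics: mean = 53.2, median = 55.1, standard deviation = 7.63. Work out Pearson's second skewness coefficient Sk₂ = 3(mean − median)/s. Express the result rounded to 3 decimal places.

Sk₂ = 3(53.2 − 55.1) / 7.63 = 3 × -1.9000 / 7.63
    = -5.7000 / 7.63 ≈ -0.747

-0.747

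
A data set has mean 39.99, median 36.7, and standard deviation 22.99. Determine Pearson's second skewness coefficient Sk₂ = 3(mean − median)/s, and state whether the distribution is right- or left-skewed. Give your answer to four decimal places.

Sk₂ = 3(39.99 − 36.7) / 22.99 = 3 × 3.2900 / 22.99
    = 9.8700 / 22.99 ≈ 0.4293
Sk₂ > 0 ⇒ mean > median ⇒ right-skewed (positive skew).

0.4293, right-skewed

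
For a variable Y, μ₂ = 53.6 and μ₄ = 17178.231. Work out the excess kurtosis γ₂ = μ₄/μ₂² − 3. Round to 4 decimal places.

μ₂² = 53.6² = 2872.96000
μ₄/μ₂² = 17178.231 / 2872.96000 = 5.97928
γ₂ = 5.97928 − 3 ≈ 2.9793

2.9793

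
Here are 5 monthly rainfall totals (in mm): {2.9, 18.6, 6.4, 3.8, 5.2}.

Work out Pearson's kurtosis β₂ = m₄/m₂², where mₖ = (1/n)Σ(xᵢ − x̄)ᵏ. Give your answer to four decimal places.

x̄ = 7.3800
Σ(xᵢ − x̄)² = 164.4880 ⇒ m₂ = 32.89760
Σ(xᵢ − x̄)⁴ = 16438.4780 ⇒ m₄ = 3287.69560
m₂² = 1082.25209
β₂ = m₄/m₂² = 3287.69560 / 1082.25209 ≈ 3.0378

3.0378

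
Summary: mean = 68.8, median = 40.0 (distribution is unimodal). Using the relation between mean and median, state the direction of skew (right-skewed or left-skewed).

mean − median = 68.8 − 40.0 = 28.8
mean > median ⇒ the longer tail is on the right ⇒ right-skewed (positively skewed).

right-skewed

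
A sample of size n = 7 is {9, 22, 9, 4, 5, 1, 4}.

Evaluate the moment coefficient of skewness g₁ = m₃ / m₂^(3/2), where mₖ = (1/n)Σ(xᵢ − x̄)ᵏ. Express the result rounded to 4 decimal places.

x̄ = (9 + 22 + 9 + 4 + 5 + 1 + 4) / 7 = 7.7143
deviations (xᵢ − x̄): 1.2857, 14.2857, 1.2857, -3.7143, -2.7143, -6.7143, -3.7143
Σ(xᵢ − x̄)² = 287.4286 ⇒ m₂ = 287.4286/7 = 41.06122
Σ(xᵢ − x̄)³ = 2494.5306 ⇒ m₃ = 2494.5306/7 = 356.36152
m₂^(3/2) = 41.06122^(1.5) = 263.11636
g₁ = m₃ / m₂^(3/2) = 356.36152 / 263.11636 ≈ 1.3544

1.3544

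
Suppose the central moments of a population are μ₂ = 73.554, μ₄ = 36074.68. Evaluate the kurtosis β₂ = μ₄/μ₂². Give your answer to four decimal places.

6.6679

μ₂² = 73.554² = 5410.19092
μ₄/μ₂² = 36074.68 / 5410.19092 = 6.66791
β₂ ≈ 6.6679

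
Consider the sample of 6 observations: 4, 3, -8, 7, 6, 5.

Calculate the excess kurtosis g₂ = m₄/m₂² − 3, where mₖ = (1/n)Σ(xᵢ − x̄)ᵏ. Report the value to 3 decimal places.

0.745

x̄ = 2.8333
Σ(xᵢ − x̄)² = 150.8333 ⇒ m₂ = 25.13889
Σ(xᵢ − x̄)⁴ = 14199.4861 ⇒ m₄ = 2366.58102
m₂² = 631.96373
g₂ = m₄/m₂² − 3 = 3.74481 − 3 ≈ 0.745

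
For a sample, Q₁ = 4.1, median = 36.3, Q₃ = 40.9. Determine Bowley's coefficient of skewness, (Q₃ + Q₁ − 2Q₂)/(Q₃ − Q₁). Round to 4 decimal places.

numerator: Q₃ + Q₁ − 2Q₂ = 40.9 + 4.1 − 2×36.3 = -27.6000
denominator: Q₃ − Q₁ = 40.9 − 4.1 = 36.8000
Bowley skewness = -27.6000 / 36.8000 ≈ -0.7500

-0.7500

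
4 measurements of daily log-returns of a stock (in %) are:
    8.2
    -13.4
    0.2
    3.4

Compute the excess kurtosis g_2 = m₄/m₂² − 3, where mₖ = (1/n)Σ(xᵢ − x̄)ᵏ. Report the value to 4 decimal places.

x̄ = -0.4000
Σ(xᵢ − x̄)² = 257.7600 ⇒ m₂ = 64.44000
Σ(xᵢ − x̄)⁴ = 34239.7248 ⇒ m₄ = 8559.93120
m₂² = 4152.51360
g_2 = m₄/m₂² − 3 = 2.06139 − 3 ≈ -0.9386

-0.9386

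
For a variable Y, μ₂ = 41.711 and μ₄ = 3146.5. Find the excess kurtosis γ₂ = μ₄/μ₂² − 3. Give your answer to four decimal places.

-1.1915

μ₂² = 41.711² = 1739.80752
μ₄/μ₂² = 3146.5 / 1739.80752 = 1.80853
γ₂ = 1.80853 − 3 ≈ -1.1915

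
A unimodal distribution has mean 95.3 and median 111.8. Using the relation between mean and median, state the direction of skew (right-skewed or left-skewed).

left-skewed

mean − median = 95.3 − 111.8 = -16.5
mean < median ⇒ the longer tail is on the left ⇒ left-skewed (negatively skewed).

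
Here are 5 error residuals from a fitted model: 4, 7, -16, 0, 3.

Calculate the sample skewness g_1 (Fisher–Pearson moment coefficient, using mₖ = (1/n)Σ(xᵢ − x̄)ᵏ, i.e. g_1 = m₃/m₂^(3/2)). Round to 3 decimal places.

-1.223

x̄ = (4 + 7 - 16 + 0 + 3) / 5 = -0.4000
deviations (xᵢ − x̄): 4.4000, 7.4000, -15.6000, 0.4000, 3.4000
Σ(xᵢ − x̄)² = 329.2000 ⇒ m₂ = 329.2000/5 = 65.84000
Σ(xᵢ − x̄)³ = -3266.6400 ⇒ m₃ = -3266.6400/5 = -653.32800
m₂^(3/2) = 65.84000^(1.5) = 534.23795
g_1 = m₃ / m₂^(3/2) = -653.32800 / 534.23795 ≈ -1.223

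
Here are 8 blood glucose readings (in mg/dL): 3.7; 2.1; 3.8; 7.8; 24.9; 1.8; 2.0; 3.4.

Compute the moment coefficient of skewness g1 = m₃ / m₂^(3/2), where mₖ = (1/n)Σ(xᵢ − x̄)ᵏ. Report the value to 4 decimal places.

x̄ = (3.7 + 2.1 + 3.8 + 7.8 + 24.9 + 1.8 + 2.0 + 3.4) / 8 = 6.1875
deviations (xᵢ − x̄): -2.4875, -4.0875, -2.3875, 1.6125, 18.7125, -4.3875, -4.1875, -2.7875
Σ(xᵢ − x̄)² = 425.9087 ⇒ m₂ = 425.9087/8 = 53.23859
Σ(xᵢ − x̄)³ = 6279.6766 ⇒ m₃ = 6279.6766/8 = 784.95957
m₂^(3/2) = 53.23859^(1.5) = 388.45424
g1 = m₃ / m₂^(3/2) = 784.95957 / 388.45424 ≈ 2.0207

2.0207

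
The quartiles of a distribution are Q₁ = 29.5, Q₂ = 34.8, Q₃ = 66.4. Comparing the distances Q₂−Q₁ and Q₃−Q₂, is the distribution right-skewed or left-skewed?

Q₂ − Q₁ = 5.3;  Q₃ − Q₂ = 31.6
Q₃ − Q₂ > Q₂ − Q₁ ⇒ the upper half is more spread out ⇒ right-skewed.

right-skewed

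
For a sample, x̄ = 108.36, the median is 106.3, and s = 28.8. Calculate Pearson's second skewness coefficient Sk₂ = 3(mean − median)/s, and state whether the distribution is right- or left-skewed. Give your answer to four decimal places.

Sk₂ = 3(108.36 − 106.3) / 28.8 = 3 × 2.0600 / 28.8
    = 6.1800 / 28.8 ≈ 0.2146
Sk₂ > 0 ⇒ mean > median ⇒ right-skewed (positive skew).

0.2146, right-skewed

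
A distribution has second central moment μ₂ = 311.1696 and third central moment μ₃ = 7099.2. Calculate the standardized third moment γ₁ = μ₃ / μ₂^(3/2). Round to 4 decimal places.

σ = √μ₂ = √311.1696 = 17.64000
σ³ = μ₂^(3/2) = 5489.03174
γ₁ = μ₃/σ³ = 7099.2 / 5489.03174 ≈ 1.2933

1.2933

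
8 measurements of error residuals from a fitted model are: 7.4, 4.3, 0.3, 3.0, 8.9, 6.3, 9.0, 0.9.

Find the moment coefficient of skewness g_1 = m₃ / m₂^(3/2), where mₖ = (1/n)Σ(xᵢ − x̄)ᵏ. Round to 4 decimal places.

-0.1706

x̄ = (7.4 + 4.3 + 0.3 + 3.0 + 8.9 + 6.3 + 9.0 + 0.9) / 8 = 5.0125
deviations (xᵢ − x̄): 2.3875, -0.7125, -4.7125, -2.0125, 3.8875, 1.2875, 3.9875, -4.1125
Σ(xᵢ − x̄)² = 82.0488 ⇒ m₂ = 82.0488/8 = 10.25609
Σ(xᵢ − x̄)³ = -44.8238 ⇒ m₃ = -44.8238/8 = -5.60298
m₂^(3/2) = 10.25609^(1.5) = 32.84528
g_1 = m₃ / m₂^(3/2) = -5.60298 / 32.84528 ≈ -0.1706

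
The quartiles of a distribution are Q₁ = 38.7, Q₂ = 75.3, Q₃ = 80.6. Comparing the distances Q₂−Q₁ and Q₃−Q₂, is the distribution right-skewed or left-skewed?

left-skewed

Q₂ − Q₁ = 36.6;  Q₃ − Q₂ = 5.3
Q₂ − Q₁ > Q₃ − Q₂ ⇒ the lower half is more spread out ⇒ left-skewed.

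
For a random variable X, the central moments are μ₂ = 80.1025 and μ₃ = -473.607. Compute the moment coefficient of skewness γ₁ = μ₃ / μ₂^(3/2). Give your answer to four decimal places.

-0.6606

σ = √μ₂ = √80.1025 = 8.95000
σ³ = μ₂^(3/2) = 716.91738
γ₁ = μ₃/σ³ = -473.607 / 716.91738 ≈ -0.6606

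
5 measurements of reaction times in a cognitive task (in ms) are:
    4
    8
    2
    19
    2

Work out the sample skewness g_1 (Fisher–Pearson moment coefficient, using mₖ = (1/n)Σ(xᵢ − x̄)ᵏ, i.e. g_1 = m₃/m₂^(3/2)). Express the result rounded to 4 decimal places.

1.1143

x̄ = (4 + 8 + 2 + 19 + 2) / 5 = 7.0000
deviations (xᵢ − x̄): -3.0000, 1.0000, -5.0000, 12.0000, -5.0000
Σ(xᵢ − x̄)² = 204.0000 ⇒ m₂ = 204.0000/5 = 40.80000
Σ(xᵢ − x̄)³ = 1452.0000 ⇒ m₃ = 1452.0000/5 = 290.40000
m₂^(3/2) = 40.80000^(1.5) = 260.60950
g_1 = m₃ / m₂^(3/2) = 290.40000 / 260.60950 ≈ 1.1143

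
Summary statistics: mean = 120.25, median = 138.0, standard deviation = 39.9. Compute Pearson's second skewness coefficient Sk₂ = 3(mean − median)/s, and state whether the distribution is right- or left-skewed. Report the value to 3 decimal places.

Sk₂ = 3(120.25 − 138.0) / 39.9 = 3 × -17.7500 / 39.9
    = -53.2500 / 39.9 ≈ -1.335
Sk₂ < 0 ⇒ mean < median ⇒ left-skewed (negative skew).

-1.335, left-skewed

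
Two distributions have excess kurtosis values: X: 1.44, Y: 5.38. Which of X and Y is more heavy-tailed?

Y

Higher excess kurtosis ⇒ heavier tails relative to the normal distribution.
1.44 vs 5.38: the larger is 5.38, so Y has heavier tails.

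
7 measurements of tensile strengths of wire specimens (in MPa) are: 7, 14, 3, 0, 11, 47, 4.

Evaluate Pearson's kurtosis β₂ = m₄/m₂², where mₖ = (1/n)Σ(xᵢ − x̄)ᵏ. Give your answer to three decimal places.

x̄ = 12.2857
Σ(xᵢ − x̄)² = 1543.4286 ⇒ m₂ = 220.48980
Σ(xᵢ − x̄)⁴ = 1487944.1050 ⇒ m₄ = 212563.44357
m₂² = 48615.75010
β₂ = m₄/m₂² = 212563.44357 / 48615.75010 ≈ 4.372

4.372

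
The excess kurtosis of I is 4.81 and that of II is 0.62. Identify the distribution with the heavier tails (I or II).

I

Higher excess kurtosis ⇒ heavier tails relative to the normal distribution.
4.81 vs 0.62: the larger is 4.81, so I has heavier tails.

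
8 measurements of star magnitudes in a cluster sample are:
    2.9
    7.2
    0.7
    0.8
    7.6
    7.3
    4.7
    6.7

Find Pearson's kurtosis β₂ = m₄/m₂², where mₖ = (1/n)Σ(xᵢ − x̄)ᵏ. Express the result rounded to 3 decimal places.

x̄ = 4.7375
Σ(xᵢ − x̄)² = 59.8588 ⇒ m₂ = 7.48234
Σ(xᵢ − x̄)⁴ = 679.3692 ⇒ m₄ = 84.92114
m₂² = 55.98547
β₂ = m₄/m₂² = 84.92114 / 55.98547 ≈ 1.517

1.517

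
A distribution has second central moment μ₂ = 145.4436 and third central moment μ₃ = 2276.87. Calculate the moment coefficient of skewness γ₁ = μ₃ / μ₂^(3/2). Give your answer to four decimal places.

1.2981

σ = √μ₂ = √145.4436 = 12.06000
σ³ = μ₂^(3/2) = 1754.04982
γ₁ = μ₃/σ³ = 2276.87 / 1754.04982 ≈ 1.2981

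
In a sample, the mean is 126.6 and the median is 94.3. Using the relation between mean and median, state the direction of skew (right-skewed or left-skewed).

right-skewed

mean − median = 126.6 − 94.3 = 32.3
mean > median ⇒ the longer tail is on the right ⇒ right-skewed (positively skewed).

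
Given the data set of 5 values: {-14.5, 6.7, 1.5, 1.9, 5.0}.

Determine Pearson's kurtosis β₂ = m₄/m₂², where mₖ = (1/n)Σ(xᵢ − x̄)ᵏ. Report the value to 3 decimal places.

x̄ = 0.1200
Σ(xᵢ − x̄)² = 285.9280 ⇒ m₂ = 57.18560
Σ(xᵢ − x̄)⁴ = 48142.0379 ⇒ m₄ = 9628.40759
m₂² = 3270.19285
β₂ = m₄/m₂² = 9628.40759 / 3270.19285 ≈ 2.944

2.944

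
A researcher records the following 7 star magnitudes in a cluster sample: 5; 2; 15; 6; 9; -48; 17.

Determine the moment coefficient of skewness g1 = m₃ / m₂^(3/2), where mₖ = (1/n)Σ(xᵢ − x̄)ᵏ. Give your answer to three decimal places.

x̄ = (5 + 2 + 15 + 6 + 9 - 48 + 17) / 7 = 0.8571
deviations (xᵢ − x̄): 4.1429, 1.1429, 14.1429, 5.1429, 8.1429, -48.8571, 16.1429
Σ(xᵢ − x̄)² = 2958.8571 ⇒ m₂ = 2958.8571/7 = 422.69388
Σ(xᵢ − x̄)³ = -108838.8980 ⇒ m₃ = -108838.8980/7 = -15548.41399
m₂^(3/2) = 422.69388^(1.5) = 8690.38338
g1 = m₃ / m₂^(3/2) = -15548.41399 / 8690.38338 ≈ -1.789

-1.789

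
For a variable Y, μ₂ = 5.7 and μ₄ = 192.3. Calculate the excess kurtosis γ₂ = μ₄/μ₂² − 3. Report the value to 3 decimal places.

μ₂² = 5.7² = 32.49000
μ₄/μ₂² = 192.3 / 32.49000 = 5.91874
γ₂ = 5.91874 − 3 ≈ 2.919

2.919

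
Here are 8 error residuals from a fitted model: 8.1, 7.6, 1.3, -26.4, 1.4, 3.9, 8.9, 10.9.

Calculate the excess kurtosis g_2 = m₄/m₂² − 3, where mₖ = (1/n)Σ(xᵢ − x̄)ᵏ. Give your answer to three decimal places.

2.199

x̄ = 1.9625
Σ(xᵢ − x̄)² = 1006.3987 ⇒ m₂ = 125.79984
Σ(xᵢ − x̄)⁴ = 658250.3075 ⇒ m₄ = 82281.28844
m₂² = 15825.60069
g_2 = m₄/m₂² − 3 = 5.19925 − 3 ≈ 2.199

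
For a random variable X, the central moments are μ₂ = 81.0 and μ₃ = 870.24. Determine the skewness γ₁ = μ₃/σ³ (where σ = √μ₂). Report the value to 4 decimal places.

1.1937

σ = √μ₂ = √81.0 = 9.00000
σ³ = μ₂^(3/2) = 729.00000
γ₁ = μ₃/σ³ = 870.24 / 729.00000 ≈ 1.1937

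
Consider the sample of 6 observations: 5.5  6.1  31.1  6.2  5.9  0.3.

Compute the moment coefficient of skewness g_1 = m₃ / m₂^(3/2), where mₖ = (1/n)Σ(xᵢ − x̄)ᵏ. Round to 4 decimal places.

1.6061

x̄ = (5.5 + 6.1 + 31.1 + 6.2 + 5.9 + 0.3) / 6 = 9.1833
deviations (xᵢ − x̄): -3.6833, -3.0833, 21.9167, -2.9833, -3.2833, -8.8833
Σ(xᵢ − x̄)² = 602.0083 ⇒ m₂ = 602.0083/6 = 100.33472
Σ(xᵢ − x̄)³ = 9685.2094 ⇒ m₃ = 9685.2094/6 = 1614.20157
m₂^(3/2) = 100.33472^(1.5) = 1005.02503
g_1 = m₃ / m₂^(3/2) = 1614.20157 / 1005.02503 ≈ 1.6061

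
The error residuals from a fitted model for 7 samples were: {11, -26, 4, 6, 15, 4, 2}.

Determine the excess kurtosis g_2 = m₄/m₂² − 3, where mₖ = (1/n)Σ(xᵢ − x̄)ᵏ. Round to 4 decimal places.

1.2084

x̄ = 2.2857
Σ(xᵢ − x̄)² = 1057.4286 ⇒ m₂ = 151.06122
Σ(xᵢ − x̄)⁴ = 672236.6356 ⇒ m₄ = 96033.80508
m₂² = 22819.49354
g_2 = m₄/m₂² − 3 = 4.20841 − 3 ≈ 1.2084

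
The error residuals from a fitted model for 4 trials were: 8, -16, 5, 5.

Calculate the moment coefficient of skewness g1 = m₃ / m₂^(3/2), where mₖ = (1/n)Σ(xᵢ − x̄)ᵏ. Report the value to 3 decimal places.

x̄ = (8 - 16 + 5 + 5) / 4 = 0.5000
deviations (xᵢ − x̄): 7.5000, -16.5000, 4.5000, 4.5000
Σ(xᵢ − x̄)² = 369.0000 ⇒ m₂ = 369.0000/4 = 92.25000
Σ(xᵢ − x̄)³ = -3888.0000 ⇒ m₃ = -3888.0000/4 = -972.00000
m₂^(3/2) = 92.25000^(1.5) = 886.03232
g1 = m₃ / m₂^(3/2) = -972.00000 / 886.03232 ≈ -1.097

-1.097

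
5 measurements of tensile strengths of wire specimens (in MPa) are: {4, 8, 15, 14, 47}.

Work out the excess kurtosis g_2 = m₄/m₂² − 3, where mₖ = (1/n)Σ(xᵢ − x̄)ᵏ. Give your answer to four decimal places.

-0.0704

x̄ = 17.6000
Σ(xᵢ − x̄)² = 1161.2000 ⇒ m₂ = 232.24000
Σ(xᵢ − x̄)⁴ = 790035.5360 ⇒ m₄ = 158007.10720
m₂² = 53935.41760
g_2 = m₄/m₂² − 3 = 2.92956 − 3 ≈ -0.0704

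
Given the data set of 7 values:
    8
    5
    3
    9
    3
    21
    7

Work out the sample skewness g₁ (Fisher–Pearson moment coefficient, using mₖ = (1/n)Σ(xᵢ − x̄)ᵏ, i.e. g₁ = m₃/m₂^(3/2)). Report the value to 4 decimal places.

x̄ = (8 + 5 + 3 + 9 + 3 + 21 + 7) / 7 = 8.0000
deviations (xᵢ − x̄): 0.0000, -3.0000, -5.0000, 1.0000, -5.0000, 13.0000, -1.0000
Σ(xᵢ − x̄)² = 230.0000 ⇒ m₂ = 230.0000/7 = 32.85714
Σ(xᵢ − x̄)³ = 1920.0000 ⇒ m₃ = 1920.0000/7 = 274.28571
m₂^(3/2) = 32.85714^(1.5) = 188.34092
g₁ = m₃ / m₂^(3/2) = 274.28571 / 188.34092 ≈ 1.4563

1.4563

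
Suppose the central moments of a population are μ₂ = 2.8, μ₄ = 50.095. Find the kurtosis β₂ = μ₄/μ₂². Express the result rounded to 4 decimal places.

6.3897

μ₂² = 2.8² = 7.84000
μ₄/μ₂² = 50.095 / 7.84000 = 6.38967
β₂ ≈ 6.3897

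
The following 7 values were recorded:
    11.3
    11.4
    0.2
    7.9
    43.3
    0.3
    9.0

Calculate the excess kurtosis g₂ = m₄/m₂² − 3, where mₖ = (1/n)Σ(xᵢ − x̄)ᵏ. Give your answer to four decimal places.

1.2891

x̄ = 11.9143
Σ(xᵢ − x̄)² = 1282.4286 ⇒ m₂ = 183.20408
Σ(xᵢ − x̄)⁴ = 1007707.5690 ⇒ m₄ = 143958.22414
m₂² = 33563.73553
g₂ = m₄/m₂² − 3 = 4.28910 − 3 ≈ 1.2891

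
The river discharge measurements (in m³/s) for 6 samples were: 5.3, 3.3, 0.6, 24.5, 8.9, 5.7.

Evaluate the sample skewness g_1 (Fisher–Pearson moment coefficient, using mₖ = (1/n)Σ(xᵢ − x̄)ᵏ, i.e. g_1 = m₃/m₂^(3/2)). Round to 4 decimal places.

x̄ = (5.3 + 3.3 + 0.6 + 24.5 + 8.9 + 5.7) / 6 = 8.0500
deviations (xᵢ − x̄): -2.7500, -4.7500, -7.4500, 16.4500, 0.8500, -2.3500
Σ(xᵢ − x̄)² = 362.4750 ⇒ m₂ = 362.4750/6 = 60.41250
Σ(xᵢ − x̄)³ = 3897.5850 ⇒ m₃ = 3897.5850/6 = 649.59750
m₂^(3/2) = 60.41250^(1.5) = 469.55905
g_1 = m₃ / m₂^(3/2) = 649.59750 / 469.55905 ≈ 1.3834

1.3834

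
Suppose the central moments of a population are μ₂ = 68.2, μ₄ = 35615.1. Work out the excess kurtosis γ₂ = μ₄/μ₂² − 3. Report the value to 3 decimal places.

4.657

μ₂² = 68.2² = 4651.24000
μ₄/μ₂² = 35615.1 / 4651.24000 = 7.65712
γ₂ = 7.65712 − 3 ≈ 4.657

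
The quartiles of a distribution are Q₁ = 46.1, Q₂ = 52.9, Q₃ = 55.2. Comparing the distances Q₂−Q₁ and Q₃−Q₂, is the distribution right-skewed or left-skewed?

left-skewed

Q₂ − Q₁ = 6.8;  Q₃ − Q₂ = 2.3
Q₂ − Q₁ > Q₃ − Q₂ ⇒ the lower half is more spread out ⇒ left-skewed.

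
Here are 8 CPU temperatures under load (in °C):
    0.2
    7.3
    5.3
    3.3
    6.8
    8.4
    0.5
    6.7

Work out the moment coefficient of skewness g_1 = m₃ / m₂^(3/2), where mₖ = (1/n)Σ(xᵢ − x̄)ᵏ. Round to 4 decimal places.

-0.5212

x̄ = (0.2 + 7.3 + 5.3 + 3.3 + 6.8 + 8.4 + 0.5 + 6.7) / 8 = 4.8125
deviations (xᵢ − x̄): -4.6125, 2.4875, 0.4875, -1.5125, 1.9875, 3.5875, -4.3125, 1.8875
Σ(xᵢ − x̄)² = 68.9688 ⇒ m₂ = 68.9688/8 = 8.62109
Σ(xᵢ − x̄)³ = -105.5393 ⇒ m₃ = -105.5393/8 = -13.19242
m₂^(3/2) = 8.62109^(1.5) = 25.31300
g_1 = m₃ / m₂^(3/2) = -13.19242 / 25.31300 ≈ -0.5212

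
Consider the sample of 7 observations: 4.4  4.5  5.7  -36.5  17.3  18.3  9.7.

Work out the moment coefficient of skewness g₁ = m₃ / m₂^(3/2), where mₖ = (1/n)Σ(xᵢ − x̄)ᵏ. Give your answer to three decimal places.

-1.617

x̄ = (4.4 + 4.5 + 5.7 - 36.5 + 17.3 + 18.3 + 9.7) / 7 = 3.3429
deviations (xᵢ − x̄): 1.0571, 1.1571, 2.3571, -39.8429, 13.9571, 14.9571, 6.3571
Σ(xᵢ − x̄)² = 2054.3971 ⇒ m₂ = 2054.3971/7 = 293.48531
Σ(xᵢ − x̄)³ = -56910.9023 ⇒ m₃ = -56910.9023/7 = -8130.12890
m₂^(3/2) = 293.48531^(1.5) = 5027.81794
g₁ = m₃ / m₂^(3/2) = -8130.12890 / 5027.81794 ≈ -1.617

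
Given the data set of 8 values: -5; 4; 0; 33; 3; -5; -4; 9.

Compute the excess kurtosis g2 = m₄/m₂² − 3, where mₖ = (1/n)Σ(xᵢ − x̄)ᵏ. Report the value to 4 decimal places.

1.5143

x̄ = 4.3750
Σ(xᵢ − x̄)² = 1107.8750 ⇒ m₂ = 138.48438
Σ(xᵢ − x̄)⁴ = 692597.7441 ⇒ m₄ = 86574.71802
m₂² = 19177.92212
g2 = m₄/m₂² − 3 = 4.51429 − 3 ≈ 1.5143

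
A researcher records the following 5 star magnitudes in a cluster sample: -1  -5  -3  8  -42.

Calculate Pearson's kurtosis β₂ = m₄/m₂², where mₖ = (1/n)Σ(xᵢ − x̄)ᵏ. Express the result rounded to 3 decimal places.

2.971

x̄ = -8.6000
Σ(xᵢ − x̄)² = 1493.2000 ⇒ m₂ = 298.64000
Σ(xᵢ − x̄)⁴ = 1324895.0560 ⇒ m₄ = 264979.01120
m₂² = 89185.84960
β₂ = m₄/m₂² = 264979.01120 / 89185.84960 ≈ 2.971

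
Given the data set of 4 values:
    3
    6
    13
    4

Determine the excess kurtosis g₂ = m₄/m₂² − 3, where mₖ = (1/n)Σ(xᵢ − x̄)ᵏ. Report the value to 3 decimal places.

x̄ = 6.5000
Σ(xᵢ − x̄)² = 61.0000 ⇒ m₂ = 15.25000
Σ(xᵢ − x̄)⁴ = 1974.2500 ⇒ m₄ = 493.56250
m₂² = 232.56250
g₂ = m₄/m₂² − 3 = 2.12228 − 3 ≈ -0.878

-0.878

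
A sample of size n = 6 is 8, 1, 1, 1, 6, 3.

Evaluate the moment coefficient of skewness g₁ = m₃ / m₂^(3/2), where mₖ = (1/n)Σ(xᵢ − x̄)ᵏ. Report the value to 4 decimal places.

x̄ = (8 + 1 + 1 + 1 + 6 + 3) / 6 = 3.3333
deviations (xᵢ − x̄): 4.6667, -2.3333, -2.3333, -2.3333, 2.6667, -0.3333
Σ(xᵢ − x̄)² = 45.3333 ⇒ m₂ = 45.3333/6 = 7.55556
Σ(xᵢ − x̄)³ = 82.4444 ⇒ m₃ = 82.4444/6 = 13.74074
m₂^(3/2) = 7.55556^(1.5) = 20.76824
g₁ = m₃ / m₂^(3/2) = 13.74074 / 20.76824 ≈ 0.6616

0.6616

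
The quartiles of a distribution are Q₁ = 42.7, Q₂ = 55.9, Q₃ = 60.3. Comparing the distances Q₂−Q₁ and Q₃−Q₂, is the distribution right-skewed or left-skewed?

left-skewed

Q₂ − Q₁ = 13.2;  Q₃ − Q₂ = 4.4
Q₂ − Q₁ > Q₃ − Q₂ ⇒ the lower half is more spread out ⇒ left-skewed.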